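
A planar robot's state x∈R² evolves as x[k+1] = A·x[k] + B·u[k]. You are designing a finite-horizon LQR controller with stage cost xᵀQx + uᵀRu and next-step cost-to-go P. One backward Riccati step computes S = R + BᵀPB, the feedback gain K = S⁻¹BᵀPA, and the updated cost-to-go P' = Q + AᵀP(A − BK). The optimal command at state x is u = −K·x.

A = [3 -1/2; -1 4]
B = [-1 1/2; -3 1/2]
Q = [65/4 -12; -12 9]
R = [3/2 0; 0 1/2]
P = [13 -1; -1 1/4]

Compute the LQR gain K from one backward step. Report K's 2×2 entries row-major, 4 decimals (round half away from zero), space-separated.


BᵀP = [-10.0000 0.2500; 6.0000 -0.3750]
S = R + BᵀPB = [3/2 0; 0 1/2] + [9.2500 -4.8750; -4.8750 2.8125] = [10.7500 -4.8750; -4.8750 3.3125]
BᵀPA = [-30.2500 6.0000; 18.3750 -4.5000]
K = S⁻¹·BᵀPA = [-0.8971 -0.1741; 4.2269 -1.6148]
A−BK = [-0.0106 0.1332; -5.8047 4.2850]
AᵀP(A−BK) = [18.4433 -8.5963; -8.5963 5.0284]
P' = Q + AᵀP(A−BK) = [34.6933 -20.5963; -20.5963 14.0284]
tr(P') = 48.7216

-0.8971 -0.1741 4.2269 -1.6148


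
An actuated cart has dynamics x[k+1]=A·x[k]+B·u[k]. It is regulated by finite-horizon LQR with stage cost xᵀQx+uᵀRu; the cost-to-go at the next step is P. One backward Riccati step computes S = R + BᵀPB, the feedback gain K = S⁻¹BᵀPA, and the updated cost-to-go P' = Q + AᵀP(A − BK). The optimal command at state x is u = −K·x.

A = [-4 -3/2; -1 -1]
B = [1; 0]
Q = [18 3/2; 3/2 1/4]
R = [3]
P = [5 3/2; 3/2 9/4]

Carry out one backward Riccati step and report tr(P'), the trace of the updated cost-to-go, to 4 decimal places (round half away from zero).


62.5938

BᵀP = [5.0000 1.5000]
S = R + BᵀPB = [3] + [5.0000] = [8.0000]
BᵀPA = [-21.5000 -9.0000]
K = S⁻¹·BᵀPA = [-2.6875 -1.1250]
A−BK = [-1.3125 -0.3750; -1.0000 -1.0000]
AᵀP(A−BK) = [36.4688 16.3125; 16.3125 7.8750]
P' = Q + AᵀP(A−BK) = [54.4688 17.8125; 17.8125 8.1250]
tr(P') = 62.5938


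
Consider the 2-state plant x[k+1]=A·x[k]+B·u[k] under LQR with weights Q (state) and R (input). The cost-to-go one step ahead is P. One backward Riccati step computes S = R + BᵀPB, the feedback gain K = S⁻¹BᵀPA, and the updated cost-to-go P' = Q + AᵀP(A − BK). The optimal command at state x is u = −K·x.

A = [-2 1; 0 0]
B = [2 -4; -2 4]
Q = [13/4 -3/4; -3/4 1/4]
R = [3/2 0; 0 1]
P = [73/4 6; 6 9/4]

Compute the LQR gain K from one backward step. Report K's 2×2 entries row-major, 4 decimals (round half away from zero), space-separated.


BᵀP = [24.5000 7.5000; -49.0000 -15.0000]
S = R + BᵀPB = [3/2 0; 0 1] + [34.0000 -68.0000; -68.0000 136.0000] = [35.5000 -68.0000; -68.0000 137.0000]
BᵀPA = [-49.0000 24.5000; 98.0000 -49.0000]
K = S⁻¹·BᵀPA = [-0.2046 0.1023; 0.6138 -0.3069]
A−BK = [0.8643 -0.4322; -2.8643 1.4322]
AᵀP(A−BK) = [2.8246 -1.4123; -1.4123 0.7062]
P' = Q + AᵀP(A−BK) = [6.0746 -2.1623; -2.1623 0.9562]
tr(P') = 7.0308

-0.2046 0.1023 0.6138 -0.3069


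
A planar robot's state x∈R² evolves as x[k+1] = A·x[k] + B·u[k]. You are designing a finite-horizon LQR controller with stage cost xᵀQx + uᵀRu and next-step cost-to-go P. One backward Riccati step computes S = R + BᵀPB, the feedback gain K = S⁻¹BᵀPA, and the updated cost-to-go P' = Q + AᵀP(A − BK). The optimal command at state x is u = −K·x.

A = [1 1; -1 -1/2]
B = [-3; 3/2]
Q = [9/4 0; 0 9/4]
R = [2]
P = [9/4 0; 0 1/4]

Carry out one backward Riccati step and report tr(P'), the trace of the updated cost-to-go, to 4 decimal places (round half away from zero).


4.9774

BᵀP = [-6.7500 0.3750]
S = R + BᵀPB = [2] + [20.8125] = [22.8125]
BᵀPA = [-7.1250 -6.9375]
K = S⁻¹·BᵀPA = [-0.3123 -0.3041]
A−BK = [0.0630 0.0877; -0.5315 -0.0438]
AᵀP(A−BK) = [0.2747 0.2082; 0.2082 0.2027]
P' = Q + AᵀP(A−BK) = [2.5247 0.2082; 0.2082 2.4527]
tr(P') = 4.9774


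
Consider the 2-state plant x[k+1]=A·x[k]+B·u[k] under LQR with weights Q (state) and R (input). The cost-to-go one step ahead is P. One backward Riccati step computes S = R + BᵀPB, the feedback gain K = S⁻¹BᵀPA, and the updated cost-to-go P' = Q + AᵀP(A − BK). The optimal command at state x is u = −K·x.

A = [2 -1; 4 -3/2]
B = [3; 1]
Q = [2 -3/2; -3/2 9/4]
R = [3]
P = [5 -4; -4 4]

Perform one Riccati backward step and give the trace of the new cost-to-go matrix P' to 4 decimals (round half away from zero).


BᵀP = [11.0000 -8.0000]
S = R + BᵀPB = [3] + [25.0000] = [28.0000]
BᵀPA = [-10.0000 1.0000]
K = S⁻¹·BᵀPA = [-0.3571 0.0357]
A−BK = [3.0714 -1.1071; 4.3571 -1.5357]
AᵀP(A−BK) = [16.4286 -5.6429; -5.6429 1.9643]
P' = Q + AᵀP(A−BK) = [18.4286 -7.1429; -7.1429 4.2143]
tr(P') = 22.6429

22.6429


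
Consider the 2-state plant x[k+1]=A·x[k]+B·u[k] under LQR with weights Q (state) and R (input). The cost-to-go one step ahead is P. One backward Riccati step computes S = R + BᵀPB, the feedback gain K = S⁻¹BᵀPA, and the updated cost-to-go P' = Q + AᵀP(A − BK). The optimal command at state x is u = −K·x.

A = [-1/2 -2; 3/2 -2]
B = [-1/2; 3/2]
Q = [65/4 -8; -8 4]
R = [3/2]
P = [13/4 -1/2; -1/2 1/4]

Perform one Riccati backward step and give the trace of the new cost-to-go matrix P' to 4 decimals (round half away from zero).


27.7500

BᵀP = [-2.3750 0.6250]
S = R + BᵀPB = [3/2] + [2.1250] = [3.6250]
BᵀPA = [2.1250 3.5000]
K = S⁻¹·BᵀPA = [0.5862 0.9655]
A−BK = [-0.2069 -1.5172; 0.6207 -3.4483]
AᵀP(A−BK) = [0.8793 1.4483; 1.4483 6.6207]
P' = Q + AᵀP(A−BK) = [17.1293 -6.5517; -6.5517 10.6207]
tr(P') = 27.7500


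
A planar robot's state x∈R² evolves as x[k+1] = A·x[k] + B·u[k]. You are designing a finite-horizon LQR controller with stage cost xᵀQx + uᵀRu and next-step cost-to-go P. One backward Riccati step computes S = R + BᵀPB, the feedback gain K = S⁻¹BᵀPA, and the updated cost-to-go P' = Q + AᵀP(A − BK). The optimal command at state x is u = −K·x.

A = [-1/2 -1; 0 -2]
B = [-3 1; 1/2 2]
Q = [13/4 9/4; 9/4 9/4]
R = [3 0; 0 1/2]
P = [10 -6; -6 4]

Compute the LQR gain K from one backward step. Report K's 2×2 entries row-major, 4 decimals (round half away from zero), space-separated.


BᵀP = [-33.0000 20.0000; -2.0000 2.0000]
S = R + BᵀPB = [3 0; 0 1/2] + [109.0000 7.0000; 7.0000 2.0000] = [112.0000 7.0000; 7.0000 2.5000]
BᵀPA = [16.5000 -7.0000; 1.0000 -2.0000]
K = S⁻¹·BᵀPA = [0.1483 -0.0152; -0.0152 -0.7576]
A−BK = [-0.0400 -0.2879; -0.0438 -0.4773]
AᵀP(A−BK) = [0.0687 0.0076; 0.0076 0.3788]
P' = Q + AᵀP(A−BK) = [3.3187 2.2576; 2.2576 2.6288]
tr(P') = 5.9475

0.1483 -0.0152 -0.0152 -0.7576


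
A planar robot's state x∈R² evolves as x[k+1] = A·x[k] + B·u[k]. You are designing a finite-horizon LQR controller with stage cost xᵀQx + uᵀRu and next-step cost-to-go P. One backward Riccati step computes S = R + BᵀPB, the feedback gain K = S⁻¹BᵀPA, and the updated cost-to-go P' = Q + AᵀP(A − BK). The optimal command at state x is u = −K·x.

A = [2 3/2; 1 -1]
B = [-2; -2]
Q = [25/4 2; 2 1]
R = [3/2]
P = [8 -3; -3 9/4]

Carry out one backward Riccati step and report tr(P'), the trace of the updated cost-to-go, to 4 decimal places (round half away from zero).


BᵀP = [-10.0000 1.5000]
S = R + BᵀPB = [3/2] + [17.0000] = [18.5000]
BᵀPA = [-18.5000 -16.5000]
K = S⁻¹·BᵀPA = [-1.0000 -0.8919]
A−BK = [0.0000 -0.2838; -1.0000 -2.7838]
AᵀP(A−BK) = [3.7500 6.7500; 6.7500 14.5338]
P' = Q + AᵀP(A−BK) = [10.0000 8.7500; 8.7500 15.5338]
tr(P') = 25.5338

25.5338


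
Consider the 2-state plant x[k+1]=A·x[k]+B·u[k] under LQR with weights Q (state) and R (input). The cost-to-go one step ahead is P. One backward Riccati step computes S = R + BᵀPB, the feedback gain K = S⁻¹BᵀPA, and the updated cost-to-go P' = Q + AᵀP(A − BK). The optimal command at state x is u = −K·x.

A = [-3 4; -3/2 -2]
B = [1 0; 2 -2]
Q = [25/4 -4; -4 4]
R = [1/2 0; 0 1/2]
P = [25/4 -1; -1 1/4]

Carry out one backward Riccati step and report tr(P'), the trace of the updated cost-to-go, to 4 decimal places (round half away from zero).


32.5524

BᵀP = [4.2500 -0.5000; 2.0000 -0.5000]
S = R + BᵀPB = [1/2 0; 0 1/2] + [3.2500 1.0000; 1.0000 1.0000] = [3.7500 1.0000; 1.0000 1.5000]
BᵀPA = [-12.0000 18.0000; -5.2500 9.0000]
K = S⁻¹·BᵀPA = [-2.7568 3.8919; -1.6622 3.4054]
A−BK = [-0.2432 0.1081; 0.6892 -2.9730]
AᵀP(A−BK) = [6.0051 -9.6689; -9.6689 16.2973]
P' = Q + AᵀP(A−BK) = [12.2551 -13.6689; -13.6689 20.2973]
tr(P') = 32.5524


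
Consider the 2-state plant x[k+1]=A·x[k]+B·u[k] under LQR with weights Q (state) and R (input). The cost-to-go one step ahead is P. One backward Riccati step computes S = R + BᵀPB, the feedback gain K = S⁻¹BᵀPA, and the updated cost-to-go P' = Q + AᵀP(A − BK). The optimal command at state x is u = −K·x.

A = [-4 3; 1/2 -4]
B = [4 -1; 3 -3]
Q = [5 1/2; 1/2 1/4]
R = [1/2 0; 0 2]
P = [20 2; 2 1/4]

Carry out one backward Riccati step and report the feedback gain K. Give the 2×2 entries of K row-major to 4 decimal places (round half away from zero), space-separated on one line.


-0.9430 0.6705 -0.0890 0.2281

BᵀP = [86.0000 8.7500; -26.0000 -2.7500]
S = R + BᵀPB = [1/2 0; 0 2] + [370.2500 -112.2500; -112.2500 34.2500] = [370.7500 -112.2500; -112.2500 36.2500]
BᵀPA = [-339.6250 223.0000; 102.6250 -67.0000]
K = S⁻¹·BᵀPA = [-0.9430 0.6705; -0.0890 0.2281]
A−BK = [-0.3170 0.5459; 3.0621 -5.3274]
AᵀP(A−BK) = [0.9316 -1.1752; -1.1752 1.7514]
P' = Q + AᵀP(A−BK) = [5.9316 -0.6752; -0.6752 2.0014]
tr(P') = 7.9330


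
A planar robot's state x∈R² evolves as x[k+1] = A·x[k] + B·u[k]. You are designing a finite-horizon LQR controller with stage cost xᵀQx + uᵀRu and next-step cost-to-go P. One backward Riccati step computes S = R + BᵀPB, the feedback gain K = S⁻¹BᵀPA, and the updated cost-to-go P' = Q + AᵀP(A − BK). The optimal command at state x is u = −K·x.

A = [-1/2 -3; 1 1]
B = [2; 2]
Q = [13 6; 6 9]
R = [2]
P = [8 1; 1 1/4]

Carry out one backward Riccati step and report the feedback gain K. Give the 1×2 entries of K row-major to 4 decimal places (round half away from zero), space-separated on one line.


-0.1512 -1.1977

BᵀP = [18.0000 2.5000]
S = R + BᵀPB = [2] + [41.0000] = [43.0000]
BᵀPA = [-6.5000 -51.5000]
K = S⁻¹·BᵀPA = [-0.1512 -1.1977]
A−BK = [-0.1977 -0.6047; 1.3023 3.3953]
AᵀP(A−BK) = [0.2674 0.9651; 0.9651 4.5698]
P' = Q + AᵀP(A−BK) = [13.2674 6.9651; 6.9651 13.5698]
tr(P') = 26.8372


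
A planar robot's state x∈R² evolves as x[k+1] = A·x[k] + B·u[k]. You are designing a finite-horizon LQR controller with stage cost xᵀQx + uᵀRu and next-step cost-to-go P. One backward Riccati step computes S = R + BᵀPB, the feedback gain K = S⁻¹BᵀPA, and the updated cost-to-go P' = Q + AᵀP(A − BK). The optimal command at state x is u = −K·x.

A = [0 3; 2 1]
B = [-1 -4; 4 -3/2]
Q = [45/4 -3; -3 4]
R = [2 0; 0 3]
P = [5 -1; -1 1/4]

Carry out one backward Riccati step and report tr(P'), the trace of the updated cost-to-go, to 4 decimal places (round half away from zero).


16.7402

BᵀP = [-9.0000 2.0000; -18.5000 3.6250]
S = R + BᵀPB = [2 0; 0 3] + [17.0000 33.0000; 33.0000 68.5625] = [19.0000 33.0000; 33.0000 71.5625]
BᵀPA = [4.0000 -25.0000; 7.2500 -51.8750]
K = S⁻¹·BᵀPA = [0.1736 -0.2852; 0.0212 -0.5934]
A−BK = [0.2586 0.3413; 1.3373 1.2505]
AᵀP(A−BK) = [0.1515 -0.0573; -0.0573 1.3387]
P' = Q + AᵀP(A−BK) = [11.4015 -3.0573; -3.0573 5.3387]
tr(P') = 16.7402


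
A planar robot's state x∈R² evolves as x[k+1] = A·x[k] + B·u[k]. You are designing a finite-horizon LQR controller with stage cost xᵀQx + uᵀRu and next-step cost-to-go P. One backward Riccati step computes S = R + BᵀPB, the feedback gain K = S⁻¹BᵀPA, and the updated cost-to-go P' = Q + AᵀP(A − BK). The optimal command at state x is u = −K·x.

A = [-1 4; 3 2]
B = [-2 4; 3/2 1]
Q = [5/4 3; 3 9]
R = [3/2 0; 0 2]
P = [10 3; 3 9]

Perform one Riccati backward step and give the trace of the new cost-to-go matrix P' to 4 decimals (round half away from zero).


BᵀP = [-15.5000 7.5000; 43.0000 21.0000]
S = R + BᵀPB = [3/2 0; 0 2] + [42.2500 -54.5000; -54.5000 193.0000] = [43.7500 -54.5000; -54.5000 195.0000]
BᵀPA = [38.0000 -47.0000; 20.0000 214.0000]
K = S⁻¹·BᵀPA = [1.5285 0.4492; 0.5298 1.2230]
A−BK = [-0.0620 0.0065; 0.1775 0.1032]
AᵀP(A−BK) = [4.3217 2.4708; 2.4708 3.3944]
P' = Q + AᵀP(A−BK) = [5.5717 5.4708; 5.4708 12.3944]
tr(P') = 17.9661

17.9661


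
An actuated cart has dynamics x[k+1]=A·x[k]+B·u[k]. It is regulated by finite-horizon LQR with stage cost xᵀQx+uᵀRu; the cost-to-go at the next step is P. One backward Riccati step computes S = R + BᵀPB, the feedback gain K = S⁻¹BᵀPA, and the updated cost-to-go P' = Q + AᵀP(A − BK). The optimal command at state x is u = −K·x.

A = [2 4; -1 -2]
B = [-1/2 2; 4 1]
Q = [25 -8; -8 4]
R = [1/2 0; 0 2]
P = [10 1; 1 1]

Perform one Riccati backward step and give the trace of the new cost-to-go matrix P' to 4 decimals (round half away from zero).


36.9794

BᵀP = [-1.0000 3.5000; 21.0000 3.0000]
S = R + BᵀPB = [1/2 0; 0 2] + [14.5000 1.5000; 1.5000 45.0000] = [15.0000 1.5000; 1.5000 47.0000]
BᵀPA = [-5.5000 -11.0000; 39.0000 78.0000]
K = S⁻¹·BᵀPA = [-0.4511 -0.9022; 0.8442 1.6884]
A−BK = [0.0861 0.1722; -0.0398 -0.0797]
AᵀP(A−BK) = [1.5959 3.1917; 3.1917 6.3835]
P' = Q + AᵀP(A−BK) = [26.5959 -4.8083; -4.8083 10.3835]
tr(P') = 36.9794


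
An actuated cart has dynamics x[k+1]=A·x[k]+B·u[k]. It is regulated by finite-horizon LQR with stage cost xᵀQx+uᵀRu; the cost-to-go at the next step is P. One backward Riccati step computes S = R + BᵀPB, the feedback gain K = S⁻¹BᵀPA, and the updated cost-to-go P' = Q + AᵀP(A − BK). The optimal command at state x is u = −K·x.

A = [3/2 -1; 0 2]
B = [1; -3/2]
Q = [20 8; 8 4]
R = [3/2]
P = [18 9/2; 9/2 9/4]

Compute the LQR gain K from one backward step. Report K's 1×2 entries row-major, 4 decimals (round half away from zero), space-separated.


1.5254 -0.8136

BᵀP = [11.2500 1.1250]
S = R + BᵀPB = [3/2] + [9.5625] = [11.0625]
BᵀPA = [16.8750 -9.0000]
K = S⁻¹·BᵀPA = [1.5254 -0.8136]
A−BK = [-0.0254 -0.1864; 2.2881 0.7797]
AᵀP(A−BK) = [14.7585 0.2288; 0.2288 1.6780]
P' = Q + AᵀP(A−BK) = [34.7585 8.2288; 8.2288 5.6780]
tr(P') = 40.4364


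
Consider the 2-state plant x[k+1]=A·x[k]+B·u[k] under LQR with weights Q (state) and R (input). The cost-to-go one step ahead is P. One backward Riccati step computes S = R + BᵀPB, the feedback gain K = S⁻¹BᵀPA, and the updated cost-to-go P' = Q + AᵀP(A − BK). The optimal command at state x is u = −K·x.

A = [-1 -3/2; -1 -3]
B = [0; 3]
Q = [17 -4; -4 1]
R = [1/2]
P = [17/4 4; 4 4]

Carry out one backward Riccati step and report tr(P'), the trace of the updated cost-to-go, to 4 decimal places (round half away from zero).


BᵀP = [12.0000 12.0000]
S = R + BᵀPB = [1/2] + [36.0000] = [36.5000]
BᵀPA = [-24.0000 -54.0000]
K = S⁻¹·BᵀPA = [-0.6575 -1.4795]
A−BK = [-1.0000 -1.5000; 0.9726 1.4384]
AᵀP(A−BK) = [0.4692 0.8682; 0.8682 1.6721]
P' = Q + AᵀP(A−BK) = [17.4692 -3.1318; -3.1318 2.6721]
tr(P') = 20.1413

20.1413


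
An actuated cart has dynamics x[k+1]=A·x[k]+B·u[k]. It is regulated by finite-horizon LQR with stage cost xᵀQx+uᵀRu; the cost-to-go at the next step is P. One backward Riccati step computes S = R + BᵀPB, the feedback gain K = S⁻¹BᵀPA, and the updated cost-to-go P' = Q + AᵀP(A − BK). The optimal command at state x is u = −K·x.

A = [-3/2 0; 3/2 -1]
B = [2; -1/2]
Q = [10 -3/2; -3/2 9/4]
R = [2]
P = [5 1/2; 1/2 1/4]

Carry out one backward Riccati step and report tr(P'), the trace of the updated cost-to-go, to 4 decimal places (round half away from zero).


13.6120

BᵀP = [9.7500 0.8750]
S = R + BᵀPB = [2] + [19.0625] = [21.0625]
BᵀPA = [-13.3125 -0.8750]
K = S⁻¹·BᵀPA = [-0.6320 -0.0415]
A−BK = [-0.2359 0.0831; 1.1840 -1.0208]
AᵀP(A−BK) = [1.1484 -0.1780; -0.1780 0.2136]
P' = Q + AᵀP(A−BK) = [11.1484 -1.6780; -1.6780 2.4636]
tr(P') = 13.6120


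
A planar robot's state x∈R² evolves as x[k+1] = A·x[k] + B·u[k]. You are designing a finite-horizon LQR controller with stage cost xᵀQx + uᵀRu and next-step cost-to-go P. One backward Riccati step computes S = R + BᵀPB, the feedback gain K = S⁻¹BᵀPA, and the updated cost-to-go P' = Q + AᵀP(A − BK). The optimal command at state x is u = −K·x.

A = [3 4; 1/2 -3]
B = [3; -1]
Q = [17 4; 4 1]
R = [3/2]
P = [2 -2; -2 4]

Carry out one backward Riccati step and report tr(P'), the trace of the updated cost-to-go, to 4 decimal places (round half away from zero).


BᵀP = [8.0000 -10.0000]
S = R + BᵀPB = [3/2] + [34.0000] = [35.5000]
BᵀPA = [19.0000 62.0000]
K = S⁻¹·BᵀPA = [0.5352 1.7465]
A−BK = [1.3944 -1.2394; 1.0352 -1.2535]
AᵀP(A−BK) = [2.8310 -1.1831; -1.1831 7.7183]
P' = Q + AᵀP(A−BK) = [19.8310 2.8169; 2.8169 8.7183]
tr(P') = 28.5493

28.5493


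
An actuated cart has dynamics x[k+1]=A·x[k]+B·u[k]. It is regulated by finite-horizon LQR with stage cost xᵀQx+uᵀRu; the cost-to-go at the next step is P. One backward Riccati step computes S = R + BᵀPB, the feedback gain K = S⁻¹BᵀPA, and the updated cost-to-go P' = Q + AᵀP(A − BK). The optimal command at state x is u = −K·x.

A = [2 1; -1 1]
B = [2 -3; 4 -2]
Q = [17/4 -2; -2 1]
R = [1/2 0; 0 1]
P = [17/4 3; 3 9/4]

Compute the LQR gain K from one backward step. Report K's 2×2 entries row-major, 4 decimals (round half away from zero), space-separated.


BᵀP = [20.5000 15.0000; -18.7500 -13.5000]
S = R + BᵀPB = [1/2 0; 0 1] + [101.0000 -91.5000; -91.5000 83.2500] = [101.5000 -91.5000; -91.5000 84.2500]
BᵀPA = [26.0000 35.5000; -24.0000 -32.2500]
K = S⁻¹·BᵀPA = [-0.0307 0.2233; -0.3182 -0.1403]
A−BK = [1.1068 0.1326; -1.5136 -0.1738]
AᵀP(A−BK) = [0.4112 0.0776; 0.0776 0.0490]
P' = Q + AᵀP(A−BK) = [4.6612 -1.9224; -1.9224 1.0490]
tr(P') = 5.7102

-0.0307 0.2233 -0.3182 -0.1403


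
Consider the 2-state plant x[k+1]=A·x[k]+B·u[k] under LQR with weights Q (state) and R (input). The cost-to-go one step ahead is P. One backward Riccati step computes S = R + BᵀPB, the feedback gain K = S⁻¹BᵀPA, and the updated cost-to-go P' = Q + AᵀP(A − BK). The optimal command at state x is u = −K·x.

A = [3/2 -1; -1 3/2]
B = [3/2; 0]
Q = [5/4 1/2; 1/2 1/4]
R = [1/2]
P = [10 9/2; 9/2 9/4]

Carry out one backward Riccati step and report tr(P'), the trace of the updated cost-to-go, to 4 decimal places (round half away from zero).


2.4939

BᵀP = [15.0000 6.7500]
S = R + BᵀPB = [1/2] + [22.5000] = [23.0000]
BᵀPA = [15.7500 -4.8750]
K = S⁻¹·BᵀPA = [0.6848 -0.2120]
A−BK = [0.4728 -0.6821; -1.0000 1.5000]
AᵀP(A−BK) = [0.4647 -0.4117; -0.4117 0.5292]
P' = Q + AᵀP(A−BK) = [1.7147 0.0883; 0.0883 0.7792]
tr(P') = 2.4939


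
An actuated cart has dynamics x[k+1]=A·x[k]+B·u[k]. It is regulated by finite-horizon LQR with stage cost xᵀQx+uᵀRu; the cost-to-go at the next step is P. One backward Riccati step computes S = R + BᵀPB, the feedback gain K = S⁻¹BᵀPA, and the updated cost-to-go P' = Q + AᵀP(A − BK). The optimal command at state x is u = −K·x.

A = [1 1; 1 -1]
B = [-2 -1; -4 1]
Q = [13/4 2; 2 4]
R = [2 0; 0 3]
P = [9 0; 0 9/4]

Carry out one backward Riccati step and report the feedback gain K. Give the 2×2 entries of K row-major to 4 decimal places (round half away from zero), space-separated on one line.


BᵀP = [-18.0000 -9.0000; -9.0000 2.2500]
S = R + BᵀPB = [2 0; 0 3] + [72.0000 9.0000; 9.0000 11.2500] = [74.0000 9.0000; 9.0000 14.2500]
BᵀPA = [-27.0000 -9.0000; -6.7500 -11.2500]
K = S⁻¹·BᵀPA = [-0.3328 -0.0277; -0.2635 -0.7720]
A−BK = [0.0709 0.1726; -0.0678 -0.3390]
AᵀP(A−BK) = [0.4854 0.7904; 0.7904 2.3159]
P' = Q + AᵀP(A−BK) = [3.7354 2.7904; 2.7904 6.3159]
tr(P') = 10.0512

-0.3328 -0.0277 -0.2635 -0.7720


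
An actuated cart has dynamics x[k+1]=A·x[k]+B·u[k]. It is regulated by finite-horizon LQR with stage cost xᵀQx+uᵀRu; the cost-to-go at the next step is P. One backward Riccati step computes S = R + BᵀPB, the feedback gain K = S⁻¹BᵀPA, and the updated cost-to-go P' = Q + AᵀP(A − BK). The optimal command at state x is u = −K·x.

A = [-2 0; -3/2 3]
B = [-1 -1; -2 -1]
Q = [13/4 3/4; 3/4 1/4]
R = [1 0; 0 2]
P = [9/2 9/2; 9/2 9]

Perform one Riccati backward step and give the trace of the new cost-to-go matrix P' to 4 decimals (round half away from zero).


BᵀP = [-13.5000 -22.5000; -9.0000 -13.5000]
S = R + BᵀPB = [1 0; 0 2] + [58.5000 36.0000; 36.0000 22.5000] = [59.5000 36.0000; 36.0000 24.5000]
BᵀPA = [60.7500 -67.5000; 38.2500 -40.5000]
K = S⁻¹·BᵀPA = [0.6886 -1.2102; 0.5495 0.1252]
A−BK = [-0.7620 -1.0850; 0.4266 0.7048]
AᵀP(A−BK) = [2.4030 1.2311; 1.2311 4.3818]
P' = Q + AᵀP(A−BK) = [5.6530 1.9811; 1.9811 4.6318]
tr(P') = 10.2848

10.2848


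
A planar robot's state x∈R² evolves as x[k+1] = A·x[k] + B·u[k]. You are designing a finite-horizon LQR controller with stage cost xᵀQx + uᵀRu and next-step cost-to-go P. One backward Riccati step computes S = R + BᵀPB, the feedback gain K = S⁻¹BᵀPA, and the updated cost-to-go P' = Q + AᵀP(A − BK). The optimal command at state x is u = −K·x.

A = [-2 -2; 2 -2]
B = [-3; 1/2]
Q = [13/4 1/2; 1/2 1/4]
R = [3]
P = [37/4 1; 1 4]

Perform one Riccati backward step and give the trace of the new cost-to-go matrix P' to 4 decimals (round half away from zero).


BᵀP = [-27.2500 -1.0000]
S = R + BᵀPB = [3] + [81.2500] = [84.2500]
BᵀPA = [52.5000 56.5000]
K = S⁻¹·BᵀPA = [0.6231 0.6706]
A−BK = [-0.1306 0.0119; 1.6884 -2.3353]
AᵀP(A−BK) = [12.2849 -14.2077; -14.2077 23.1098]
P' = Q + AᵀP(A−BK) = [15.5349 -13.7077; -13.7077 23.3598]
tr(P') = 38.8947

38.8947


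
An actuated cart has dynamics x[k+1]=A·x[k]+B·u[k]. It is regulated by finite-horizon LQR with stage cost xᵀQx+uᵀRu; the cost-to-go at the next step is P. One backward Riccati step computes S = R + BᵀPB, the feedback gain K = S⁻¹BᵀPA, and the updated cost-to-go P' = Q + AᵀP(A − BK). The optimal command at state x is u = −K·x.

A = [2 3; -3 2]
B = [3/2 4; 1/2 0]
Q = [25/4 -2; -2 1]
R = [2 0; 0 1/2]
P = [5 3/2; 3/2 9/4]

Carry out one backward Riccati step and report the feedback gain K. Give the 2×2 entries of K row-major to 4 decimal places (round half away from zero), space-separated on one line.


-1.0430 0.7830 0.7009 0.5734

BᵀP = [8.2500 3.3750; 20.0000 6.0000]
S = R + BᵀPB = [2 0; 0 1/2] + [14.0625 33.0000; 33.0000 80.0000] = [16.0625 33.0000; 33.0000 80.5000]
BᵀPA = [6.3750 31.5000; 22.0000 72.0000]
K = S⁻¹·BᵀPA = [-1.0430 0.7830; 0.7009 0.5734]
A−BK = [0.7611 -0.4682; -2.4785 1.6085]
AᵀP(A−BK) = [13.4802 -8.6071; -8.6071 6.0487]
P' = Q + AᵀP(A−BK) = [19.7302 -10.6071; -10.6071 7.0487]
tr(P') = 26.7789


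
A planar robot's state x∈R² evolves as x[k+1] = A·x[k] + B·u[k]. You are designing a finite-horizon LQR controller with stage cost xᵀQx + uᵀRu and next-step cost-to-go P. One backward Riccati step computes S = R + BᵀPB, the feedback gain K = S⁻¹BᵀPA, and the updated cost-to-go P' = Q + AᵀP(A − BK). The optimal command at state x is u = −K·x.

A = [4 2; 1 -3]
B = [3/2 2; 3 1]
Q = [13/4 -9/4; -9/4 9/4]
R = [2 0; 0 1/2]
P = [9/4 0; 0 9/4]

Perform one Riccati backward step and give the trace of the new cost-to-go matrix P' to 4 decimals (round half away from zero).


BᵀP = [3.3750 6.7500; 4.5000 2.2500]
S = R + BᵀPB = [2 0; 0 1/2] + [25.3125 13.5000; 13.5000 11.2500] = [27.3125 13.5000; 13.5000 11.7500]
BᵀPA = [20.2500 -13.5000; 20.2500 2.2500]
K = S⁻¹·BᵀPA = [-0.2555 -1.3629; 2.0170 1.7574]
A−BK = [0.3493 0.5296; -0.2504 -0.6686]
AᵀP(A−BK) = [2.5803 3.2618; 3.2618 6.8963]
P' = Q + AᵀP(A−BK) = [5.8303 1.0118; 1.0118 9.1463]
tr(P') = 14.9766

14.9766


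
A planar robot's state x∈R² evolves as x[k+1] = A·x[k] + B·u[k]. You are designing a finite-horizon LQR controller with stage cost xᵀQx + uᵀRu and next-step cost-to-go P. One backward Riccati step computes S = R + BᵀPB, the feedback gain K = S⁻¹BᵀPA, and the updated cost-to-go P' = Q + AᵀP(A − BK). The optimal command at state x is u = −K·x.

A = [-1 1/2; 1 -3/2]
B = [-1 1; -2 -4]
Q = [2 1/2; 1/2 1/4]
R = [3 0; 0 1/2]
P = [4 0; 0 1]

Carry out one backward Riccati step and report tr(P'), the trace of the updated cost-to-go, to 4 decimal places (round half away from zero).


BᵀP = [-4.0000 -2.0000; 4.0000 -4.0000]
S = R + BᵀPB = [3 0; 0 1/2] + [8.0000 4.0000; 4.0000 20.0000] = [11.0000 4.0000; 4.0000 20.5000]
BᵀPA = [2.0000 1.0000; -8.0000 8.0000]
K = S⁻¹·BᵀPA = [0.3484 -0.0549; -0.4582 0.4010]
A−BK = [-0.1933 0.0442; -0.1360 -0.0060]
AᵀP(A−BK) = [0.6372 -0.1826; -0.1826 0.0973]
P' = Q + AᵀP(A−BK) = [2.6372 0.3174; 0.3174 0.3473]
tr(P') = 2.9845

2.9845


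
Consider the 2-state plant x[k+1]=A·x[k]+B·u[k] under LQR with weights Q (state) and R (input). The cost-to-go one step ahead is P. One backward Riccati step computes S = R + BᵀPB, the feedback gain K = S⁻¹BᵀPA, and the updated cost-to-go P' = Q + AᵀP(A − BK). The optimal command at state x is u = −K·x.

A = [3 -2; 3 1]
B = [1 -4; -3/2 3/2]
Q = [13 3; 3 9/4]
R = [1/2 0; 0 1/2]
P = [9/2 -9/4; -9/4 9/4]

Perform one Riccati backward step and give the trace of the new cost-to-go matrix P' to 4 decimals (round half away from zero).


20.5064

BᵀP = [7.8750 -5.6250; -21.3750 12.3750]
S = R + BᵀPB = [1/2 0; 0 1/2] + [16.3125 -39.9375; -39.9375 104.0625] = [16.8125 -39.9375; -39.9375 104.5625]
BᵀPA = [6.7500 -21.3750; -27.0000 55.1250]
K = S⁻¹·BᵀPA = [-2.2860 -0.2054; -1.1314 0.4487]
A−BK = [0.7606 0.0004; 1.2680 0.0188]
AᵀP(A−BK) = [5.1339 0.0026; 0.0026 0.1225]
P' = Q + AᵀP(A−BK) = [18.1339 3.0026; 3.0026 2.3725]
tr(P') = 20.5064


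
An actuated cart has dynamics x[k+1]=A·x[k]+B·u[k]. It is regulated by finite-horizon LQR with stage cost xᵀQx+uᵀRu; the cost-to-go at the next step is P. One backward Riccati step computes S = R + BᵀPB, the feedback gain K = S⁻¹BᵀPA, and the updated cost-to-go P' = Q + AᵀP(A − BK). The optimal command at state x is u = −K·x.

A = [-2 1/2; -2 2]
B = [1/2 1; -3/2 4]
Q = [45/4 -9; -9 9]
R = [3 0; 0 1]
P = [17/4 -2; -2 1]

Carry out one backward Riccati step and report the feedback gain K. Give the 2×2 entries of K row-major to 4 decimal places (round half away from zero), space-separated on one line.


BᵀP = [5.1250 -2.5000; -3.7500 2.0000]
S = R + BᵀPB = [3 0; 0 1] + [6.3125 -4.8750; -4.8750 4.2500] = [9.3125 -4.8750; -4.8750 5.2500]
BᵀPA = [-5.2500 -2.4375; 3.5000 2.1250]
K = S⁻¹·BᵀPA = [-0.4179 -0.0970; 0.2786 0.3147]
A−BK = [-2.0697 0.2338; -3.7413 0.5958]
AᵀP(A−BK) = [1.8308 0.1393; 0.1393 0.1573]
P' = Q + AᵀP(A−BK) = [13.0808 -8.8607; -8.8607 9.1573]
tr(P') = 22.2382

-0.4179 -0.0970 0.2786 0.3147


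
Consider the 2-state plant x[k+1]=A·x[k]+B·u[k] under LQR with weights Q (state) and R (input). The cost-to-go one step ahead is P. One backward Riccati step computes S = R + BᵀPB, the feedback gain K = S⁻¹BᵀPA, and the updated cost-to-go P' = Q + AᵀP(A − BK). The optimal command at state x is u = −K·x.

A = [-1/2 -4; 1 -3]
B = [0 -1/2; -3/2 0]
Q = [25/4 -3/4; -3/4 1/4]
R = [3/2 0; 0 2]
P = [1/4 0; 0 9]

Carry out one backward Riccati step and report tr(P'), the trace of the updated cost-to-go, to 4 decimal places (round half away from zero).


BᵀP = [0.0000 -13.5000; -0.1250 0.0000]
S = R + BᵀPB = [3/2 0; 0 2] + [20.2500 0.0000; 0.0000 0.0625] = [21.7500 0.0000; 0.0000 2.0625]
BᵀPA = [-13.5000 40.5000; 0.0625 0.5000]
K = S⁻¹·BᵀPA = [-0.6207 1.8621; 0.0303 0.2424]
A−BK = [-0.4848 -3.8788; 0.0690 -0.2069]
AᵀP(A−BK) = [0.6813 -1.3772; -1.3772 9.4650]
P' = Q + AᵀP(A−BK) = [6.9313 -2.1272; -2.1272 9.7150]
tr(P') = 16.6463

16.6463


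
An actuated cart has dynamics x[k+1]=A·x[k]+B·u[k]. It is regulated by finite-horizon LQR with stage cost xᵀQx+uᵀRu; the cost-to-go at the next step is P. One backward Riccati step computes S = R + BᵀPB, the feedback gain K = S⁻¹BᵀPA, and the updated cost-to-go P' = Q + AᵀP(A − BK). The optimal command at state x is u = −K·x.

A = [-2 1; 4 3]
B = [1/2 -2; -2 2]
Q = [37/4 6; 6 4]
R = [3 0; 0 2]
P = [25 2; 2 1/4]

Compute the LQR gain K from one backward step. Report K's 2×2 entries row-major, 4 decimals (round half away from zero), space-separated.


-0.1981 -0.1182 0.8601 -0.6712

BᵀP = [8.5000 0.5000; -46.0000 -3.5000]
S = R + BᵀPB = [3 0; 0 2] + [3.2500 -16.0000; -16.0000 85.0000] = [6.2500 -16.0000; -16.0000 87.0000]
BᵀPA = [-15.0000 10.0000; 78.0000 -56.5000]
K = S⁻¹·BᵀPA = [-0.1981 -0.1182; 0.8601 -0.6712]
A−BK = [-0.1807 -0.2832; 1.8836 4.1060]
AᵀP(A−BK) = [1.9392 -0.4222; -0.4222 2.5113]
P' = Q + AᵀP(A−BK) = [11.1892 5.5778; 5.5778 6.5113]
tr(P') = 17.7005


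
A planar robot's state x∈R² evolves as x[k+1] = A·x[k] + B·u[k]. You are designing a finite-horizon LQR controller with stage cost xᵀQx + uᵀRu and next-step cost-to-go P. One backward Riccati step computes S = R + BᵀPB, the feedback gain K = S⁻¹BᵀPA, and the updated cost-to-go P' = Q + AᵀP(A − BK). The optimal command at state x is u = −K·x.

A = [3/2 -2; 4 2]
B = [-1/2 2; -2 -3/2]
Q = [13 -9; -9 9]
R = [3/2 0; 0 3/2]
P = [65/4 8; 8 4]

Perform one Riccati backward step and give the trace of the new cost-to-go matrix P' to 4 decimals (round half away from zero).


BᵀP = [-24.1250 -12.0000; 20.5000 10.0000]
S = R + BᵀPB = [3/2 0; 0 3/2] + [36.0625 -30.2500; -30.2500 26.0000] = [37.5625 -30.2500; -30.2500 27.5000]
BᵀPA = [-84.1875 24.2500; 70.7500 -21.0000]
K = S⁻¹·BᵀPA = [-1.4840 0.2682; 0.9404 -0.4686]
A−BK = [-1.1227 -0.9287; 2.4426 1.8336]
AᵀP(A−BK) = [5.1003 -1.0162; -1.0162 0.6552]
P' = Q + AᵀP(A−BK) = [18.1003 -10.0162; -10.0162 9.6552]
tr(P') = 27.7555

27.7555


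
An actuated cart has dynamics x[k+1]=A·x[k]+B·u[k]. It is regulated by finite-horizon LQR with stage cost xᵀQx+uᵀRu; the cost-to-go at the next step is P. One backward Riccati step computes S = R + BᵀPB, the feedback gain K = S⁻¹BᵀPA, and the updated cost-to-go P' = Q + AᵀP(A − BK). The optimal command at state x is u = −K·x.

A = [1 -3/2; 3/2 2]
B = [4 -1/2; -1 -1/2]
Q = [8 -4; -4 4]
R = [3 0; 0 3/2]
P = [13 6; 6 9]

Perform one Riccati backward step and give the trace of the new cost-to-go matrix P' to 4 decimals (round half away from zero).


BᵀP = [46.0000 15.0000; -9.5000 -7.5000]
S = R + BᵀPB = [3 0; 0 3/2] + [169.0000 -30.5000; -30.5000 8.5000] = [172.0000 -30.5000; -30.5000 10.0000]
BᵀPA = [68.5000 -39.0000; -20.7500 -0.7500]
K = S⁻¹·BᵀPA = [0.0660 -0.5228; -1.8737 -1.6695]
A−BK = [-0.2009 -0.2436; 0.6292 0.6425]
AᵀP(A−BK) = [7.8497 7.1688; 7.1688 7.6090]
P' = Q + AᵀP(A−BK) = [15.8497 3.1688; 3.1688 11.6090]
tr(P') = 27.4587

27.4587


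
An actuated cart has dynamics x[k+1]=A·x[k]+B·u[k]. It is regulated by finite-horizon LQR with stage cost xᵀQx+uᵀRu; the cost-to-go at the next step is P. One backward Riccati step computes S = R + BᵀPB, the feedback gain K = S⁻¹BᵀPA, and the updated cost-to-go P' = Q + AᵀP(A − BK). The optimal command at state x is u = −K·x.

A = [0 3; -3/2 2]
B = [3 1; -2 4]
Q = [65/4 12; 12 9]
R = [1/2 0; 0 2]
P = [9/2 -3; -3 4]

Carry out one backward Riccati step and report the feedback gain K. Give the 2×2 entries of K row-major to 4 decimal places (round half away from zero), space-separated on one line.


0.1217 0.6637 -0.2924 0.7675

BᵀP = [19.5000 -17.0000; -7.5000 13.0000]
S = R + BᵀPB = [1/2 0; 0 2] + [92.5000 -48.5000; -48.5000 44.5000] = [93.0000 -48.5000; -48.5000 46.5000]
BᵀPA = [25.5000 24.5000; -19.5000 3.5000]
K = S⁻¹·BᵀPA = [0.1217 0.6637; -0.2924 0.7675]
A−BK = [-0.0726 0.2413; -0.0869 0.2573]
AᵀP(A−BK) = [0.1945 -0.4579; -0.4579 1.5528]
P' = Q + AᵀP(A−BK) = [16.4445 11.5421; 11.5421 10.5528]
tr(P') = 26.9973


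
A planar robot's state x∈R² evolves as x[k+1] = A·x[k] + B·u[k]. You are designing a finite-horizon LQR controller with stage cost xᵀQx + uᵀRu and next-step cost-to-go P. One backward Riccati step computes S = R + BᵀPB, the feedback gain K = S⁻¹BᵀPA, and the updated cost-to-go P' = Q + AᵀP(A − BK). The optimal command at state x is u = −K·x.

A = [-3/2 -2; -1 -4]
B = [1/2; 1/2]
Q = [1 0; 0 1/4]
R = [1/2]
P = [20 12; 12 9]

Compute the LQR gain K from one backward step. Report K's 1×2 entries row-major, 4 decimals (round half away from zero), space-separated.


BᵀP = [16.0000 10.5000]
S = R + BᵀPB = [1/2] + [13.2500] = [13.7500]
BᵀPA = [-34.5000 -74.0000]
K = S⁻¹·BᵀPA = [-2.5091 -5.3818]
A−BK = [-0.2455 0.6909; 0.2545 -1.3091]
AᵀP(A−BK) = [3.4364 6.3273; 6.3273 17.7455]
P' = Q + AᵀP(A−BK) = [4.4364 6.3273; 6.3273 17.9955]
tr(P') = 22.4318

-2.5091 -5.3818


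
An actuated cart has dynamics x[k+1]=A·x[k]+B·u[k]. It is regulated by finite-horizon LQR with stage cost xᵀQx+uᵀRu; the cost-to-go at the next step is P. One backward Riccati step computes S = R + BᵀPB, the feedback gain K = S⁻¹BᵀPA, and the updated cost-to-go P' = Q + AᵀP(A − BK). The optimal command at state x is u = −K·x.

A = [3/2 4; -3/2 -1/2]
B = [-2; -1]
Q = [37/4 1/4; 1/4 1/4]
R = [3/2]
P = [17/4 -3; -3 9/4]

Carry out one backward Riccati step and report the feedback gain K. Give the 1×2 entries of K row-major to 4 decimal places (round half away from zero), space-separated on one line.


-1.5857 -2.7286

BᵀP = [-5.5000 3.7500]
S = R + BᵀPB = [3/2] + [7.2500] = [8.7500]
BᵀPA = [-13.8750 -23.8750]
K = S⁻¹·BᵀPA = [-1.5857 -2.7286]
A−BK = [-1.6714 -1.4571; -3.0857 -3.2286]
AᵀP(A−BK) = [6.1232 9.5786; 9.5786 15.4179]
P' = Q + AᵀP(A−BK) = [15.3732 9.8286; 9.8286 15.6679]
tr(P') = 31.0411


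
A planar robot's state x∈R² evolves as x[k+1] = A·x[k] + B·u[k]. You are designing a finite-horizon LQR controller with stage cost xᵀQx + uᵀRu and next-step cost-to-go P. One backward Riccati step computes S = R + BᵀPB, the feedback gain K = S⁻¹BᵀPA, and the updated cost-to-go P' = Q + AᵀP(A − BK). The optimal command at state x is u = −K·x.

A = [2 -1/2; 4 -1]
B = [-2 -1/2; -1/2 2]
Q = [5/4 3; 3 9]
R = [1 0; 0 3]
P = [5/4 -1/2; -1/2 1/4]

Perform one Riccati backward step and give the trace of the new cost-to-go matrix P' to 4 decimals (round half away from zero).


BᵀP = [-2.2500 0.8750; -1.6250 0.7500]
S = R + BᵀPB = [1 0; 0 3] + [4.0625 2.8750; 2.8750 2.3125] = [5.0625 2.8750; 2.8750 5.3125]
BᵀPA = [-1.0000 0.2500; -0.2500 0.0625]
K = S⁻¹·BᵀPA = [-0.2466 0.0616; 0.0864 -0.0216]
A−BK = [1.5500 -0.3875; 3.7039 -0.9260]
AᵀP(A−BK) = [0.7750 -0.1938; -0.1938 0.0484]
P' = Q + AᵀP(A−BK) = [2.0250 2.8062; 2.8062 9.0484]
tr(P') = 11.0734

11.0734


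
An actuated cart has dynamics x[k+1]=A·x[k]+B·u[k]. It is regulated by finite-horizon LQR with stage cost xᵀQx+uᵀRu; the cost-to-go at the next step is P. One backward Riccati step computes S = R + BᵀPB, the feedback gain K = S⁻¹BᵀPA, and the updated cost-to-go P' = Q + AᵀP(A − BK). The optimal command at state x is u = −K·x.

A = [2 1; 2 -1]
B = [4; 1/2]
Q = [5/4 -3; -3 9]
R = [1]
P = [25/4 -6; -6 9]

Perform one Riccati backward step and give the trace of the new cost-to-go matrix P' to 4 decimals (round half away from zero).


28.4527

BᵀP = [22.0000 -19.5000]
S = R + BᵀPB = [1] + [78.2500] = [79.2500]
BᵀPA = [5.0000 41.5000]
K = S⁻¹·BᵀPA = [0.0631 0.5237]
A−BK = [1.7476 -1.0946; 1.9685 -1.2618]
AᵀP(A−BK) = [12.6845 -8.1183; -8.1183 5.5181]
P' = Q + AᵀP(A−BK) = [13.9345 -11.1183; -11.1183 14.5181]
tr(P') = 28.4527


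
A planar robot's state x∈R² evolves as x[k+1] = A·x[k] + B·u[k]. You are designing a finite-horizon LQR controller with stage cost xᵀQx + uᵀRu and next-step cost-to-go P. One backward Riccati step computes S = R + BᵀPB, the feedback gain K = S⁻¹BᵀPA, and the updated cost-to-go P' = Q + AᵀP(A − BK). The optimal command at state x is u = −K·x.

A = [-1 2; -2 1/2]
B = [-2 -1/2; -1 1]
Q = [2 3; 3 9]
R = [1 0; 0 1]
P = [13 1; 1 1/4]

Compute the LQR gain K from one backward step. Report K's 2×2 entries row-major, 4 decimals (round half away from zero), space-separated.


0.5792 -0.9183 -0.1473 -0.2269

BᵀP = [-27.0000 -2.2500; -5.5000 -0.2500]
S = R + BᵀPB = [1 0; 0 1] + [56.2500 11.2500; 11.2500 2.5000] = [57.2500 11.2500; 11.2500 3.5000]
BᵀPA = [31.5000 -55.1250; 6.0000 -11.1250]
K = S⁻¹·BᵀPA = [0.5792 -0.9183; -0.1473 -0.2269]
A−BK = [0.0847 0.0500; -1.2735 -0.1914]
AᵀP(A−BK) = [0.6401 -0.4623; -0.4623 0.9172]
P' = Q + AᵀP(A−BK) = [2.6401 2.5377; 2.5377 9.9172]
tr(P') = 12.5574


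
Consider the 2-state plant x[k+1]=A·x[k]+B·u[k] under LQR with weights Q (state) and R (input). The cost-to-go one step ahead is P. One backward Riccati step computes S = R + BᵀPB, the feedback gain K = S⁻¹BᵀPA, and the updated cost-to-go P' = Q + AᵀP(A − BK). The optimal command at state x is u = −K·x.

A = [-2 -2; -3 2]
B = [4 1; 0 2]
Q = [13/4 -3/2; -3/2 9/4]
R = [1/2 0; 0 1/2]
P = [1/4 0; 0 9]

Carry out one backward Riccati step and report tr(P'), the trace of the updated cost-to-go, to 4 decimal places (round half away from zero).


BᵀP = [1.0000 0.0000; 0.2500 18.0000]
S = R + BᵀPB = [1/2 0; 0 1/2] + [4.0000 1.0000; 1.0000 36.2500] = [4.5000 1.0000; 1.0000 36.7500]
BᵀPA = [-2.0000 -2.0000; -54.5000 35.5000]
K = S⁻¹·BᵀPA = [-0.1156 -0.6631; -1.4798 0.9840]
A−BK = [-0.0578 -0.3316; -0.0403 0.0319]
AᵀP(A−BK) = [1.1171 -0.6966; -0.6966 0.7407]
P' = Q + AᵀP(A−BK) = [4.3671 -2.1966; -2.1966 2.9907]
tr(P') = 7.3578

7.3578


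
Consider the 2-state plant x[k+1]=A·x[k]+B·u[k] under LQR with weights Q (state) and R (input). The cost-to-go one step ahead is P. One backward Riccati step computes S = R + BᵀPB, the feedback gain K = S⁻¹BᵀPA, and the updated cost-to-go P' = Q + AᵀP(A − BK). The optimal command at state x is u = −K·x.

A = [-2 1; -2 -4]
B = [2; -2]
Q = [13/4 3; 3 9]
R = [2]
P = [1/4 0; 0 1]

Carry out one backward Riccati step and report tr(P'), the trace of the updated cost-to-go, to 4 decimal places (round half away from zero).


21.8929

BᵀP = [0.5000 -2.0000]
S = R + BᵀPB = [2] + [5.0000] = [7.0000]
BᵀPA = [3.0000 8.5000]
K = S⁻¹·BᵀPA = [0.4286 1.2143]
A−BK = [-2.8571 -1.4286; -1.1429 -1.5714]
AᵀP(A−BK) = [3.7143 3.8571; 3.8571 5.9286]
P' = Q + AᵀP(A−BK) = [6.9643 6.8571; 6.8571 14.9286]
tr(P') = 21.8929


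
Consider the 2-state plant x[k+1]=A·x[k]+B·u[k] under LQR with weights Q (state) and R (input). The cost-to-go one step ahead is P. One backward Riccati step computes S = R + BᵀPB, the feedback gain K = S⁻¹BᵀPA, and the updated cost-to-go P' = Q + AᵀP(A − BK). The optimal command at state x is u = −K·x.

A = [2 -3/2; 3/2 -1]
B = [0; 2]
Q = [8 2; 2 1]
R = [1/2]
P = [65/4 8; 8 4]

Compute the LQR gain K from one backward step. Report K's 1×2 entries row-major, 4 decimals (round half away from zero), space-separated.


2.6667 -1.9394

BᵀP = [16.0000 8.0000]
S = R + BᵀPB = [1/2] + [16.0000] = [16.5000]
BᵀPA = [44.0000 -32.0000]
K = S⁻¹·BᵀPA = [2.6667 -1.9394]
A−BK = [2.0000 -1.5000; -3.8333 2.8788]
AᵀP(A−BK) = [4.6667 -3.4167; -3.4167 2.5019]
P' = Q + AᵀP(A−BK) = [12.6667 -1.4167; -1.4167 3.5019]
tr(P') = 16.1686


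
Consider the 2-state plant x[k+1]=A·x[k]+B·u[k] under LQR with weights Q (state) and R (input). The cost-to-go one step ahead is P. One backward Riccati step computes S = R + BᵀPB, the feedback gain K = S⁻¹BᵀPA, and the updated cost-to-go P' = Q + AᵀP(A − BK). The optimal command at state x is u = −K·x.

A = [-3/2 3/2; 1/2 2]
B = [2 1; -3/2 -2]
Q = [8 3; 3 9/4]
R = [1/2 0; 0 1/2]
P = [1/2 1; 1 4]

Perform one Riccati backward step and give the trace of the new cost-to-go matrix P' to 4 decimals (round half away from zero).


12.9959

BᵀP = [-0.5000 -4.0000; -1.5000 -7.0000]
S = R + BᵀPB = [1/2 0; 0 1/2] + [5.0000 7.5000; 7.5000 12.5000] = [5.5000 7.5000; 7.5000 13.0000]
BᵀPA = [-1.2500 -8.7500; -1.2500 -16.2500]
K = S⁻¹·BᵀPA = [-0.4508 0.5328; 0.1639 -1.5574]
A−BK = [-0.7623 1.9918; 0.1516 -0.3156]
AᵀP(A−BK) = [0.2664 -0.6557; -0.6557 2.4795]
P' = Q + AᵀP(A−BK) = [8.2664 2.3443; 2.3443 4.7295]
tr(P') = 12.9959
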